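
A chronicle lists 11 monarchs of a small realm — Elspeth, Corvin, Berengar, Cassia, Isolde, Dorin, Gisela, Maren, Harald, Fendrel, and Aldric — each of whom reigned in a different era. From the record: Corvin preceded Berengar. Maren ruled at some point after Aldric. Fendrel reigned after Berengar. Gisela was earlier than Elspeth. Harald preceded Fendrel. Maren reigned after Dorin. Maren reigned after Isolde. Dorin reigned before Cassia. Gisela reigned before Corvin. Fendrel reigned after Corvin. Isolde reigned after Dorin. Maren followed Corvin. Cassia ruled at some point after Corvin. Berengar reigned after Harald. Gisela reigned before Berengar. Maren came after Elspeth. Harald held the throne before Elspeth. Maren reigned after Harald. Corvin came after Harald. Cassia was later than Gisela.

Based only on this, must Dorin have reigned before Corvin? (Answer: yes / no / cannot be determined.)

No chain of stated constraints runs from Dorin to Corvin, and none runs from Corvin to Dorin either.
So the relative order of Dorin and Corvin is not fixed by the given facts.

cannot be determined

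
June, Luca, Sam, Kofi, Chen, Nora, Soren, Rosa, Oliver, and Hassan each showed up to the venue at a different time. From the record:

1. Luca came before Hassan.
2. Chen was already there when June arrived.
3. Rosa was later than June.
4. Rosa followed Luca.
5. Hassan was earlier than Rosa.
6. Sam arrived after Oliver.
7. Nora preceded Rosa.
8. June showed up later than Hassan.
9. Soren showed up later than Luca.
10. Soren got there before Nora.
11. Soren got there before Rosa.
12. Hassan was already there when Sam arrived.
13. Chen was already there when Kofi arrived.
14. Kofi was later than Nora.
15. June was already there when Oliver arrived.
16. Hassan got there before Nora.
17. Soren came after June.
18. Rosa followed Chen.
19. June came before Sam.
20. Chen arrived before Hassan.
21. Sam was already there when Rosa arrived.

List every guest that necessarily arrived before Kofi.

Directly stated before Kofi: Chen and Nora.
Hassan reaches Kofi via Hassan → Nora → Kofi.
June reaches Kofi via June → Soren → Nora → Kofi.
Luca reaches Kofi via Luca → Hassan → Nora → Kofi.
Likewise Soren reaches Kofi by chaining the stated constraints.
No chain forces Oliver (or any of the others) ahead of Kofi.

Chen, Hassan, June, Luca, Nora, Soren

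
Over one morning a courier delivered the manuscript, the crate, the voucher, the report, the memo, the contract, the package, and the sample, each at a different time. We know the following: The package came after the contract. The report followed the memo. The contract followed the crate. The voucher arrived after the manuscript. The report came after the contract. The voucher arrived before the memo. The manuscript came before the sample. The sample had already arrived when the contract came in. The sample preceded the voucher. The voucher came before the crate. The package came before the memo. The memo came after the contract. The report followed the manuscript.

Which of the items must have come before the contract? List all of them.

Directly stated before the contract: the crate and the sample.
The manuscript reaches the contract via the manuscript → the sample → the contract.
The voucher reaches the contract via the voucher → the crate → the contract.
No chain forces the package (or any of the others) ahead of the contract.

the crate, the manuscript, the sample, the voucher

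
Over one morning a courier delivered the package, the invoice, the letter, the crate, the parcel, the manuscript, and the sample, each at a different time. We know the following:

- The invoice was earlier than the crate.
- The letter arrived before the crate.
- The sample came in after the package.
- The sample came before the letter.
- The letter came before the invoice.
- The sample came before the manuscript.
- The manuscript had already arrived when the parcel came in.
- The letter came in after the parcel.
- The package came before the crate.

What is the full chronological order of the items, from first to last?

The constraints fix every adjacent pair, so only one ordering works:
the package → the sample → the manuscript → the parcel → the letter → the invoice → the crate.

the package, the sample, the manuscript, the parcel, the letter, the invoice, the crate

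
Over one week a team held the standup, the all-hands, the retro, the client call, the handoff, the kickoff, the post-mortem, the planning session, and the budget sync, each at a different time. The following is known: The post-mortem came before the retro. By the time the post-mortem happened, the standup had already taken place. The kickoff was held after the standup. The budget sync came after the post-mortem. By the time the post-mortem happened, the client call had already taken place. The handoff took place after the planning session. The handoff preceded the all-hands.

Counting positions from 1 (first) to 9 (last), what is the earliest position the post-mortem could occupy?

3

The client call and the standup must both come before the post-mortem — 2 forced predecessors.
Nothing else is forced ahead of the post-mortem, so its earliest slot is position 2 + 1 = 3.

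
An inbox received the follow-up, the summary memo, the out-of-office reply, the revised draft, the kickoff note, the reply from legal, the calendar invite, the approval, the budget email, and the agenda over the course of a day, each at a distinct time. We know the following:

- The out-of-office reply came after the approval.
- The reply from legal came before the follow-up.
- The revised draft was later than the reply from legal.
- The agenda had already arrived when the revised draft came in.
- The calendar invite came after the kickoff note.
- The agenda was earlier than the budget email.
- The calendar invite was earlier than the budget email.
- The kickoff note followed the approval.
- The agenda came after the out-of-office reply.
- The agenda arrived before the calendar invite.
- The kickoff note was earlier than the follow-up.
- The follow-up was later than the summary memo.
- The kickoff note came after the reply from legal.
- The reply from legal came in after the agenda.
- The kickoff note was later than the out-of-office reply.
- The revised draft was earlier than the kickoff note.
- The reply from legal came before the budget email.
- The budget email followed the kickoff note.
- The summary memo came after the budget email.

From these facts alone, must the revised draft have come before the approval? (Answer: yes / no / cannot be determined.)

no

Tracing the constraints gives the approval → the out-of-office reply → the agenda → the revised draft, so the approval must come before the revised draft.
That means the revised draft cannot be before the approval.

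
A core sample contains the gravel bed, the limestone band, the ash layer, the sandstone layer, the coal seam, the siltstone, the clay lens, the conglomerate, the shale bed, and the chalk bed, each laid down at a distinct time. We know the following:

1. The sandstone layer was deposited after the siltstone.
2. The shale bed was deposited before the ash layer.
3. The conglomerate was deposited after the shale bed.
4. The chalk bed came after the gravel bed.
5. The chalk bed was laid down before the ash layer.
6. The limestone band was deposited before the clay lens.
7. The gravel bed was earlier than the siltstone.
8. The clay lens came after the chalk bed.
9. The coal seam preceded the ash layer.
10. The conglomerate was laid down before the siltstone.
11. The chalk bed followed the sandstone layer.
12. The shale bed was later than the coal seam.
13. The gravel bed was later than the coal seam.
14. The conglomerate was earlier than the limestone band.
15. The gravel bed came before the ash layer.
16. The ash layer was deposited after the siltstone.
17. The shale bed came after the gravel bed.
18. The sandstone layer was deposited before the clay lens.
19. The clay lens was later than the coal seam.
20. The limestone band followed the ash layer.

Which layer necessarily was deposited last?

the clay lens

Every other layer has a chain of constraints placing it before the clay lens, so the clay lens is last.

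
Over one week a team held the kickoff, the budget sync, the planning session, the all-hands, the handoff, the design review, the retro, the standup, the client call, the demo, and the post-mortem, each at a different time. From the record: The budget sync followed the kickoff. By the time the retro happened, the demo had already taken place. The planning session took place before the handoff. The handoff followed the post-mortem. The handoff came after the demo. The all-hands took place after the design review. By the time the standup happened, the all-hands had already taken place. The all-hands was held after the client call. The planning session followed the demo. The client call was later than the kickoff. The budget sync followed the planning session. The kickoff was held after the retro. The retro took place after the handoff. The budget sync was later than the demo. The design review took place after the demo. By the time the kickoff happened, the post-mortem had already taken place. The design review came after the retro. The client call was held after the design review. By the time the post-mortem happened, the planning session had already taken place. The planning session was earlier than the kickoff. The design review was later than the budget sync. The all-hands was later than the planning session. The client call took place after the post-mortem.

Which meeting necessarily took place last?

Every other meeting has a chain of constraints placing it before the standup, so the standup is last.

the standup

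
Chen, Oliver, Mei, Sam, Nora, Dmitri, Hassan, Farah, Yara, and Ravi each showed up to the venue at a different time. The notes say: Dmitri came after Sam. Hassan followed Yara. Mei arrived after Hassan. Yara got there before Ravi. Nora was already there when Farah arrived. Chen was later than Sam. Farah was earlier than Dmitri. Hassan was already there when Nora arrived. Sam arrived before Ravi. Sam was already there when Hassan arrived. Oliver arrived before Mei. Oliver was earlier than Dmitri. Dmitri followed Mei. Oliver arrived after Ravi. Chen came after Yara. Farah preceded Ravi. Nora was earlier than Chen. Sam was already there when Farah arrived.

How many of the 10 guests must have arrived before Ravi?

Directly stated before Ravi: Farah, Sam, and Yara.
Hassan reaches Ravi via Hassan → Nora → Farah → Ravi.
Nora reaches Ravi via Nora → Farah → Ravi.
No chain forces Chen (or any of the others) ahead of Ravi.
That's Farah, Hassan, Nora, Sam, and Yara — 5 in all.

5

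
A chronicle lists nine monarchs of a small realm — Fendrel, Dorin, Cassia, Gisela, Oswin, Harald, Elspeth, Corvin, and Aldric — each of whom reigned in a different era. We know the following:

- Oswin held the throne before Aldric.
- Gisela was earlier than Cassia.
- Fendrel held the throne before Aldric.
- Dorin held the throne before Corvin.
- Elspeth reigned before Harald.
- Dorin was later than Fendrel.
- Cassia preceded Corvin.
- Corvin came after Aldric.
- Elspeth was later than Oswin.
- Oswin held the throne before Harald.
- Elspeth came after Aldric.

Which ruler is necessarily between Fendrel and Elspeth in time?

Tracing the constraints gives Fendrel → Aldric → Elspeth, so Aldric sits after Fendrel and before Elspeth.
No other ruler is forced both after Fendrel and before Elspeth.

Aldric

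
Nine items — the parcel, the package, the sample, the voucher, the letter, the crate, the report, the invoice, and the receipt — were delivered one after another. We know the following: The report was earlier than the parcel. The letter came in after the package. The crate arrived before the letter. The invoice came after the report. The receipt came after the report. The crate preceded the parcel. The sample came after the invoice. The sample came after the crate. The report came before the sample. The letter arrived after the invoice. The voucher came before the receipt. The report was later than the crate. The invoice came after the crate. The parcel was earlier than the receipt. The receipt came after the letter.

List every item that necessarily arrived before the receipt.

Directly stated before the receipt: the letter, the parcel, the report, and the voucher.
The crate reaches the receipt via the crate → the report → the receipt.
The invoice reaches the receipt via the invoice → the letter → the receipt.
The package reaches the receipt via the package → the letter → the receipt.

the crate, the invoice, the letter, the package, the parcel, the report, the voucher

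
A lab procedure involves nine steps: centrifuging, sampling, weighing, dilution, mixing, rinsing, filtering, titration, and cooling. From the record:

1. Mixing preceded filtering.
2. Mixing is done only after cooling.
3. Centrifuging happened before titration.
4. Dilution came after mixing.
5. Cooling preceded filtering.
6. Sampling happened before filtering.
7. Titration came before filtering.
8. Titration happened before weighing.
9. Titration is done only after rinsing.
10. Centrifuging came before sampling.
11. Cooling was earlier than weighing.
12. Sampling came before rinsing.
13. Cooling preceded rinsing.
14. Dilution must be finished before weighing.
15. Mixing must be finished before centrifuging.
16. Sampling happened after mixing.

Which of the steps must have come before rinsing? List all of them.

Directly stated before rinsing: cooling and sampling.
Centrifuging reaches rinsing via centrifuging → sampling → rinsing.
Mixing reaches rinsing via mixing → sampling → rinsing.
No chain forces titration (or any of the others) ahead of rinsing.

centrifuging, cooling, mixing, sampling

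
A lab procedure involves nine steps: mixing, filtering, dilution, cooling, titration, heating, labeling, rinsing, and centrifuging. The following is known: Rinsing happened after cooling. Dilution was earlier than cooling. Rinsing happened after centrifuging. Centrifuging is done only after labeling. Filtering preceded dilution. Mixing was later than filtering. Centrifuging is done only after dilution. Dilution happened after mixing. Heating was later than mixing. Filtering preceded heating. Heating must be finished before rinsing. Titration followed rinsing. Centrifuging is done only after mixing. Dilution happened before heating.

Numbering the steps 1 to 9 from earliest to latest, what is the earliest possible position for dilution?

3

Filtering and mixing must both come before dilution — 2 forced predecessors.
Nothing else is forced ahead of dilution, so its earliest slot is position 2 + 1 = 3.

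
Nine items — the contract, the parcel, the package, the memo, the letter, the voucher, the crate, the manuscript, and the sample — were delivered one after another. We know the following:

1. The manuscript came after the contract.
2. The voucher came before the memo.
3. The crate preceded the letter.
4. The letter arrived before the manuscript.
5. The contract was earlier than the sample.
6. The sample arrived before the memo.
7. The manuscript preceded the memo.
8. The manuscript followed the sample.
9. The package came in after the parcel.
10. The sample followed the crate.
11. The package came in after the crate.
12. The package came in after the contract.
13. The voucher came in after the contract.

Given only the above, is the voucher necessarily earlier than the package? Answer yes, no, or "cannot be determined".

cannot be determined

No chain of stated constraints runs from the voucher to the package, and none runs from the package to the voucher either.
So the relative order of the voucher and the package is not fixed by the given facts.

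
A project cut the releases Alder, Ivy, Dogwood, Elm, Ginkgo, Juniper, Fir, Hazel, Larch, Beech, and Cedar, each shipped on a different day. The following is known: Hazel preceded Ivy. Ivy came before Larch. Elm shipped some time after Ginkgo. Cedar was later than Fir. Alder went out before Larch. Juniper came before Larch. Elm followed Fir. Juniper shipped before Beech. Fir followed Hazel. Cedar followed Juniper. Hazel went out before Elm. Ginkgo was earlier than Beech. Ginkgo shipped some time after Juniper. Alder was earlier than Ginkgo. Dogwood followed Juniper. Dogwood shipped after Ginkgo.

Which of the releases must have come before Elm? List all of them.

Alder, Fir, Ginkgo, Hazel, Juniper

Directly stated before Elm: Fir, Ginkgo, and Hazel.
Alder reaches Elm via Alder → Ginkgo → Elm.
Juniper reaches Elm via Juniper → Ginkgo → Elm.
No chain forces Cedar (or any of the others) ahead of Elm.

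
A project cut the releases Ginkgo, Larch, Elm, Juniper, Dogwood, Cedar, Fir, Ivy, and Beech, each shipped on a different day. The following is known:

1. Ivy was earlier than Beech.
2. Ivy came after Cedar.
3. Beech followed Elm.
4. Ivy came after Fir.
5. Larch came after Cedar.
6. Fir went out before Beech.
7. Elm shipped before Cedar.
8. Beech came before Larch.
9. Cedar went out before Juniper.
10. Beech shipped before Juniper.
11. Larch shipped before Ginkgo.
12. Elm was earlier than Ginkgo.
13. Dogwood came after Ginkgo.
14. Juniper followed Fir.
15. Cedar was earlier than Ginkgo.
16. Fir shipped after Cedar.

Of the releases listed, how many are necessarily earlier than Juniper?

5

Directly stated before Juniper: Beech, Cedar, and Fir.
Elm reaches Juniper via Elm → Cedar → Juniper.
Ivy reaches Juniper via Ivy → Beech → Juniper.
That's Beech, Cedar, Elm, Fir, and Ivy — 5 in all.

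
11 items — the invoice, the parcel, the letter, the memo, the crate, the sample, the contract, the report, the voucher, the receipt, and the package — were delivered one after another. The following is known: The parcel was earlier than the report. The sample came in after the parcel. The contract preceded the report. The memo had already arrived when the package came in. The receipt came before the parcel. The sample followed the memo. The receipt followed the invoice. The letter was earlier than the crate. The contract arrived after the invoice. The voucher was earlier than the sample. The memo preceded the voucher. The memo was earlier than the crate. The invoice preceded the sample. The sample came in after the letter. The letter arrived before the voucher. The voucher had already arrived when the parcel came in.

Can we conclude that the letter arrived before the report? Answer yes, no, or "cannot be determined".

yes

Chain the constraints: the letter → the voucher → the parcel → the report. Each link is directly stated, so the letter comes before the report.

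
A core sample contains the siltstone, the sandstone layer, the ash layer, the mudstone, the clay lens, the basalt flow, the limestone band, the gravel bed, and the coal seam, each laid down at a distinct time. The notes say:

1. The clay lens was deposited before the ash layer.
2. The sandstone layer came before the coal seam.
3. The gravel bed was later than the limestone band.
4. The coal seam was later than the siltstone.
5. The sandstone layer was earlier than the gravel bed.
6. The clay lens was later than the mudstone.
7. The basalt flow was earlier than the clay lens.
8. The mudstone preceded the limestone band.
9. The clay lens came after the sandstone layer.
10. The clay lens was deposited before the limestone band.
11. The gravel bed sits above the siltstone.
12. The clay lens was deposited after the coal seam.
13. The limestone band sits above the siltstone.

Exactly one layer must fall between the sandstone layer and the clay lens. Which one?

the coal seam

Tracing the constraints gives the sandstone layer → the coal seam → the clay lens, so the coal seam sits after the sandstone layer and before the clay lens.
No other layer is forced both after the sandstone layer and before the clay lens.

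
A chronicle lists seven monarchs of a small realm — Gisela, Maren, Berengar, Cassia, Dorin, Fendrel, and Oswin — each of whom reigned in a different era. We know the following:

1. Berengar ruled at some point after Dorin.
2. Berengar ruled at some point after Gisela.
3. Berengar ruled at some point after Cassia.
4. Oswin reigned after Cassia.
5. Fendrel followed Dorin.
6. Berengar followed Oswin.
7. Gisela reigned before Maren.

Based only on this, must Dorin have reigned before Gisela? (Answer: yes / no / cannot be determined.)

cannot be determined

No chain of stated constraints runs from Dorin to Gisela, and none runs from Gisela to Dorin either.
So the relative order of Dorin and Gisela is not fixed by the given facts.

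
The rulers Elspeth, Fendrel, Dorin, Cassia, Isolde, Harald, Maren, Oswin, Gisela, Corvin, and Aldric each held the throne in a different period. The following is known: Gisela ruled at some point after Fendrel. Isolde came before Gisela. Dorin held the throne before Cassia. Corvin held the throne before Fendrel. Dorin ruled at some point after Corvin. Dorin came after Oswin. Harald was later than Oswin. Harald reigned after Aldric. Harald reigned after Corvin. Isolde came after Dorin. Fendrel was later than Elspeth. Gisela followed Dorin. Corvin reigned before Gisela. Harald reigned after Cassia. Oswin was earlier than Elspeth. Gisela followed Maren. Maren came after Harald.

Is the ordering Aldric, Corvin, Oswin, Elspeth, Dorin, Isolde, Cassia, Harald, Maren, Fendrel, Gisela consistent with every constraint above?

yes

Check each stated constraint against the proposed order — e.g. Corvin is ahead of Fendrel; Corvin is ahead of Gisela. Every pair is in the required order; nothing is violated.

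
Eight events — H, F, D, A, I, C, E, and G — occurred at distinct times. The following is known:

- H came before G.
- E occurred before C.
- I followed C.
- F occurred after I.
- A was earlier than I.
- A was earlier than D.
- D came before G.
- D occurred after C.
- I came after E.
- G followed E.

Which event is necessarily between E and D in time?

C

Tracing the constraints gives E → C → D, so C sits after E and before D.
No other event is forced both after E and before D.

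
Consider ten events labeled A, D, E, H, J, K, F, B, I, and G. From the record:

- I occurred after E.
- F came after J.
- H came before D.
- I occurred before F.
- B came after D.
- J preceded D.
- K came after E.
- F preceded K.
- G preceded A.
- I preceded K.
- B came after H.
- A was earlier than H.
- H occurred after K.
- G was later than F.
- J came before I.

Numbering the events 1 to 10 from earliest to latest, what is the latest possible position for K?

K must come before B, D, and H — 3 events forced after it.
Everything else can be placed before K in some valid order, so K can sit as late as position 10 − 3 = 7.

7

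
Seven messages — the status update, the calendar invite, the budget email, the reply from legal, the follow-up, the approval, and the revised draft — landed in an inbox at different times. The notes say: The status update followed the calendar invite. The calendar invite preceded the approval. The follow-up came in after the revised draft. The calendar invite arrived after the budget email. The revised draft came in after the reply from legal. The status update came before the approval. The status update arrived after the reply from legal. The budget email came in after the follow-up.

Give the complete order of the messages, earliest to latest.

the reply from legal, the revised draft, the follow-up, the budget email, the calendar invite, the status update, the approval

The constraints fix every adjacent pair, so only one ordering works:
the reply from legal → the revised draft → the follow-up → the budget email → the calendar invite → the status update → the approval.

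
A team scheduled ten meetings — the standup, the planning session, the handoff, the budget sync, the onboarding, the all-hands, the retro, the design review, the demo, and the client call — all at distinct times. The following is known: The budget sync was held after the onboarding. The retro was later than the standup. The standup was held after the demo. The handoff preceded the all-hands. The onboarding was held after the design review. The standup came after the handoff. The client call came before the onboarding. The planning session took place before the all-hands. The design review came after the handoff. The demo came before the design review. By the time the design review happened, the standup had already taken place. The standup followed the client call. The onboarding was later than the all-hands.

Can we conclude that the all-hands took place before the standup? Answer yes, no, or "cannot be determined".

No chain of stated constraints runs from the all-hands to the standup, and none runs from the standup to the all-hands either.
So the relative order of the all-hands and the standup is not fixed by the given facts.

cannot be determined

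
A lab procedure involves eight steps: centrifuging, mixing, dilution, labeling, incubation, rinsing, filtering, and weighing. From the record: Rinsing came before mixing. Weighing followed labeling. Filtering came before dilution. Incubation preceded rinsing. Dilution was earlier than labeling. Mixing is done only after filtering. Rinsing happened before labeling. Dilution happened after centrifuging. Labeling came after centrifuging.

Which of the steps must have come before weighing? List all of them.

Directly stated before weighing: labeling.
Centrifuging reaches weighing via centrifuging → labeling → weighing.
Dilution reaches weighing via dilution → labeling → weighing.
Filtering reaches weighing via filtering → dilution → labeling → weighing.
Likewise incubation and rinsing each reach weighing by chaining the stated constraints.
No chain forces mixing ahead of weighing.

centrifuging, dilution, filtering, incubation, labeling, rinsing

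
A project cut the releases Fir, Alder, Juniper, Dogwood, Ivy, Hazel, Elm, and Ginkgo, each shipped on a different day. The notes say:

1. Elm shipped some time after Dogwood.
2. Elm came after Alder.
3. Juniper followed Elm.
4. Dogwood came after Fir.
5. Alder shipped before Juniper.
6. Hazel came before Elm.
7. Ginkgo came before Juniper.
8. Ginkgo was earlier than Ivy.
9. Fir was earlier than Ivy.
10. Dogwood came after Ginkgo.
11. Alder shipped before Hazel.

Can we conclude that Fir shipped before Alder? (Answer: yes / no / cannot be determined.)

No chain of stated constraints runs from Fir to Alder, and none runs from Alder to Fir either.
So the relative order of Fir and Alder is not fixed by the given facts.

cannot be determined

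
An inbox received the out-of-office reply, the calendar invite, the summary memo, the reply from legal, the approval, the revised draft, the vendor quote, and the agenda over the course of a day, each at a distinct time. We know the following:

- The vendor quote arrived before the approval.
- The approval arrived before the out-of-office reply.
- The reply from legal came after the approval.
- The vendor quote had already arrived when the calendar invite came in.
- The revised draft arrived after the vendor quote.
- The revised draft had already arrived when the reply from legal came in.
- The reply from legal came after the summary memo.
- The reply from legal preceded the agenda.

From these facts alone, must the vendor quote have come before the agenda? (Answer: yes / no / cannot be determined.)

Chain the constraints: the vendor quote → the revised draft → the reply from legal → the agenda. Each link is directly stated, so the vendor quote comes before the agenda.

yes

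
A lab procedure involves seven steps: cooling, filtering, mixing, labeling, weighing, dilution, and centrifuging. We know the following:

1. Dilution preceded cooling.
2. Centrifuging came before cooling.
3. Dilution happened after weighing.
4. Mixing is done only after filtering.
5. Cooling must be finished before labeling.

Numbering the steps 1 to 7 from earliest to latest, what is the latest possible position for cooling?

Cooling must come before labeling — 1 step forced after it.
Everything else can be placed before cooling in some valid order, so cooling can sit as late as position 7 − 1 = 6.

6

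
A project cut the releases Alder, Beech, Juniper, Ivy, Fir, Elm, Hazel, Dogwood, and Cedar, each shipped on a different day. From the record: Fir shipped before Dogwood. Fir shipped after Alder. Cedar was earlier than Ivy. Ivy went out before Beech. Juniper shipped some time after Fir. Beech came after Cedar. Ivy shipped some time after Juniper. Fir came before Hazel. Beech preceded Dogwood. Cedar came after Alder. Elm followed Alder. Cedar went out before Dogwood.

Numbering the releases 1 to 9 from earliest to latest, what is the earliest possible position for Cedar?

Alder must come before Cedar — 1 forced predecessor.
Nothing else is forced ahead of Cedar, so its earliest slot is position 1 + 1 = 2.

2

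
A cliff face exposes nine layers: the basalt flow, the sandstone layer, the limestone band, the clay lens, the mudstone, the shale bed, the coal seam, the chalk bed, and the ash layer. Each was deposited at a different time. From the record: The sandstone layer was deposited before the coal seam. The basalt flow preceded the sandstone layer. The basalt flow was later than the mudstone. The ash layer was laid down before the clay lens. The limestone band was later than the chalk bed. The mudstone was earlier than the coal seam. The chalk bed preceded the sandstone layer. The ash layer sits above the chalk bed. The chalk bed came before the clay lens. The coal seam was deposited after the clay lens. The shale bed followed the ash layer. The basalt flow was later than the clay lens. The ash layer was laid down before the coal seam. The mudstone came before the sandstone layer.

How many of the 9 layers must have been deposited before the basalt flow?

Directly stated before the basalt flow: the clay lens and the mudstone.
The ash layer reaches the basalt flow via the ash layer → the clay lens → the basalt flow.
The chalk bed reaches the basalt flow via the chalk bed → the clay lens → the basalt flow.
That's the ash layer, the chalk bed, the clay lens, and the mudstone — 4 in all.

4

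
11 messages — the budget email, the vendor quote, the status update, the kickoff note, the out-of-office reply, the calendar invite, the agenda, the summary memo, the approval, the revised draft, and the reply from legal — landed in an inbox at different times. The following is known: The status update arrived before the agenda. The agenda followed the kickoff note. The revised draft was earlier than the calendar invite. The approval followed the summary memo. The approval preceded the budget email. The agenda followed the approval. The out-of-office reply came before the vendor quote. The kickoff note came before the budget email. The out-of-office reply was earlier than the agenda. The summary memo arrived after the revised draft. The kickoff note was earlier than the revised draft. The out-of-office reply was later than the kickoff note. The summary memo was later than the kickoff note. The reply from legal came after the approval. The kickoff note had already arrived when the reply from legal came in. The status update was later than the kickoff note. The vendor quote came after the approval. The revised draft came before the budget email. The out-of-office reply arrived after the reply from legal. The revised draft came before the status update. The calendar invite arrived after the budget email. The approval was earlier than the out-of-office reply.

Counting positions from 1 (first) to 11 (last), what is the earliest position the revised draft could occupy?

2

The kickoff note must come before the revised draft — 1 forced predecessor.
Nothing else is forced ahead of the revised draft, so its earliest slot is position 1 + 1 = 2.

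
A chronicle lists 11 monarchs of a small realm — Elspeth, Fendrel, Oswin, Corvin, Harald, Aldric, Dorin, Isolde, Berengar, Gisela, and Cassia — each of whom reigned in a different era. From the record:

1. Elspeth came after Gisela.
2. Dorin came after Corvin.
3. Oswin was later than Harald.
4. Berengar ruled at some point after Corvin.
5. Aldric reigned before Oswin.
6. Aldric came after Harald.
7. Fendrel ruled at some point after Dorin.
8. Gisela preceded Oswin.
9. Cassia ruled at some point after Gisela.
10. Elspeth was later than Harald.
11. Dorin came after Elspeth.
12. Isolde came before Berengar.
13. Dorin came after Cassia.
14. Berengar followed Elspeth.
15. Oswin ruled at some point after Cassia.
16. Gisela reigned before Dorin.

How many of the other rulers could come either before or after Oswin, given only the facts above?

Forced before Oswin: Aldric, Cassia, Gisela, and Harald.
That leaves Berengar, Corvin, Dorin, Elspeth, Fendrel, and Isolde with no forced order relative to Oswin — 6.

6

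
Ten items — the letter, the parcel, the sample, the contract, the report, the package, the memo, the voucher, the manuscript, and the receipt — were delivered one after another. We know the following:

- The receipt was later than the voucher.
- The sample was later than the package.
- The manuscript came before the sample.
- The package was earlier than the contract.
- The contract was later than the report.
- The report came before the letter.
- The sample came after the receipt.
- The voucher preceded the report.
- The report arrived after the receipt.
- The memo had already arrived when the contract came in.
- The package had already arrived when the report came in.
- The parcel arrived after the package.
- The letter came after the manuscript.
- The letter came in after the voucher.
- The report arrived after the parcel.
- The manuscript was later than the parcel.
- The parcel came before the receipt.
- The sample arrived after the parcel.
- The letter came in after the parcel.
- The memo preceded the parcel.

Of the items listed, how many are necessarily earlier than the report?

Directly stated before the report: the package, the parcel, the receipt, and the voucher.
The memo reaches the report via the memo → the parcel → the report.
That's the memo, the package, the parcel, the receipt, and the voucher — 5 in all.

5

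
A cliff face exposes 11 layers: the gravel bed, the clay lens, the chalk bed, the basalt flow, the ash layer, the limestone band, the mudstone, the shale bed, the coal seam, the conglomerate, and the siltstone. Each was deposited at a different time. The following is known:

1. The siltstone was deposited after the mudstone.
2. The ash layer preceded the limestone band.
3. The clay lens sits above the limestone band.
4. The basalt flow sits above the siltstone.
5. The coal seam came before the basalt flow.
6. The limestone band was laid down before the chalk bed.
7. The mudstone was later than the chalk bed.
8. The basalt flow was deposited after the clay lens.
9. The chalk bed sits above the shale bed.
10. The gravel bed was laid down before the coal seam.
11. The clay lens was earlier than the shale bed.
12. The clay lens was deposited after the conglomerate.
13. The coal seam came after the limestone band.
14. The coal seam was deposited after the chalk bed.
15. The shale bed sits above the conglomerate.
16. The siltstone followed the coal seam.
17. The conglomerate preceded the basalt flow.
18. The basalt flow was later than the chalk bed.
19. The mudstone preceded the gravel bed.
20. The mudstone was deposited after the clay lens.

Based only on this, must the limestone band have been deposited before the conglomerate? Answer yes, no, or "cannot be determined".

No chain of stated constraints runs from the limestone band to the conglomerate, and none runs from the conglomerate to the limestone band either.
So the relative order of the limestone band and the conglomerate is not fixed by the given facts.

cannot be determined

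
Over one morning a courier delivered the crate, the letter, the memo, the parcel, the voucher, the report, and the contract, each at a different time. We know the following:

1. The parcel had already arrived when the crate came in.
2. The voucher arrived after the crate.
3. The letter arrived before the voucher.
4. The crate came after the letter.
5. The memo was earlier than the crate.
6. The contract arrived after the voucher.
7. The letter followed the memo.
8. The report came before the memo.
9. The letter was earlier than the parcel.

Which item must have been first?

the report

The report has a chain of constraints placing it before every other item, so the report must be first.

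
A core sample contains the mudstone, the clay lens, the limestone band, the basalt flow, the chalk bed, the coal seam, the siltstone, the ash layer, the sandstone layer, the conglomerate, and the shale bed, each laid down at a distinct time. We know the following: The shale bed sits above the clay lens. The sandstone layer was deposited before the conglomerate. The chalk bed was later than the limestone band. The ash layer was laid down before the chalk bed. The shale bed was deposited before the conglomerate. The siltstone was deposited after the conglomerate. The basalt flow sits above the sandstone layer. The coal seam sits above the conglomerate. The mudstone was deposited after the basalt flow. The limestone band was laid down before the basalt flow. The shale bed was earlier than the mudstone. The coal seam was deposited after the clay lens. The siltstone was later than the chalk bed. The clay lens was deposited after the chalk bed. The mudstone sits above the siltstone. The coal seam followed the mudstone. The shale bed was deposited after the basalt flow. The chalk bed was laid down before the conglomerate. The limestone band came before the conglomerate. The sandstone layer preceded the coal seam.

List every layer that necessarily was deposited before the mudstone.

Directly stated before the mudstone: the basalt flow, the shale bed, and the siltstone.
The ash layer reaches the mudstone via the ash layer → the chalk bed → the siltstone → the mudstone.
The chalk bed reaches the mudstone via the chalk bed → the siltstone → the mudstone.
The clay lens reaches the mudstone via the clay lens → the shale bed → the mudstone.
Likewise the conglomerate, the limestone band, and the sandstone layer each reach the mudstone by chaining the stated constraints.
No chain forces the coal seam ahead of the mudstone.

the ash layer, the basalt flow, the chalk bed, the clay lens, the conglomerate, the limestone band, the sandstone layer, the shale bed, the siltstone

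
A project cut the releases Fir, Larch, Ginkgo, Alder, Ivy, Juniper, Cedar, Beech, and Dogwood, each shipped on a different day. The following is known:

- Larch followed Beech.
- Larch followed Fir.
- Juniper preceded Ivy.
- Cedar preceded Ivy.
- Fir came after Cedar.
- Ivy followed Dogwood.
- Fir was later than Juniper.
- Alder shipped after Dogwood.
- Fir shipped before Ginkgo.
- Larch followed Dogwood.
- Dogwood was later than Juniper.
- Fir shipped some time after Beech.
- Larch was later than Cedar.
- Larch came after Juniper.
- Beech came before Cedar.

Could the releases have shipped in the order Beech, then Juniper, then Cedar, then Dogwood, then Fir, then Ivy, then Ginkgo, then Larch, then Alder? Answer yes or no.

yes

Check each stated constraint against the proposed order — e.g. Juniper is ahead of Larch; Beech is ahead of Larch. Every pair is in the required order; nothing is violated.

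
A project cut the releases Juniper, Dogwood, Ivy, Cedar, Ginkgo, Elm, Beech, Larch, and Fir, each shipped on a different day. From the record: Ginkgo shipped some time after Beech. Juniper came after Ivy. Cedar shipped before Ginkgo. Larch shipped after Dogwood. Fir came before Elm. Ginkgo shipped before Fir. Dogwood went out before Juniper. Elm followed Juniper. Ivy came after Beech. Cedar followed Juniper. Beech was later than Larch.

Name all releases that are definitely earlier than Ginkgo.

Beech, Cedar, Dogwood, Ivy, Juniper, Larch

Directly stated before Ginkgo: Beech and Cedar.
Dogwood reaches Ginkgo via Dogwood → Juniper → Cedar → Ginkgo.
Ivy reaches Ginkgo via Ivy → Juniper → Cedar → Ginkgo.
Juniper reaches Ginkgo via Juniper → Cedar → Ginkgo.
Likewise Larch reaches Ginkgo by chaining the stated constraints.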